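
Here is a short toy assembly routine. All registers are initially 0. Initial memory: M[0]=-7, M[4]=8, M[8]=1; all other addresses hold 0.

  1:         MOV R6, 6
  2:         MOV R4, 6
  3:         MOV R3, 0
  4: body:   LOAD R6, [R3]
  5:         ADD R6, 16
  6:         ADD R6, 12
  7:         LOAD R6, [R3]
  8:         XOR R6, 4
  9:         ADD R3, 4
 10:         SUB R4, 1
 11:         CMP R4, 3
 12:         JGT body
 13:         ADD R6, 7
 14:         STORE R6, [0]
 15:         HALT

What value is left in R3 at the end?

MOV R6, 6 → R6=6
MOV R4, 6 → R4=6
MOV R3, 0 → R3=0
LOAD R6, [R3] → R6=M[0]=-7
ADD R6, 16 → R6=(-7)+16=9
ADD R6, 12 → R6=9+12=21
LOAD R6, [R3] → R6=M[0]=-7
XOR R6, 4 → R6=(-7)^4=-3
ADD R3, 4 → R3=0+4=4
SUB R4, 1 → R4=6-1=5
CMP R4, 3  (cmp 5,3)
JGT body: taken
LOAD R6, [R3] → R6=M[4]=8
ADD R6, 16 → R6=8+16=24
ADD R6, 12 → R6=24+12=36
LOAD R6, [R3] → R6=M[4]=8
XOR R6, 4 → R6=8^4=12
ADD R3, 4 → R3=4+4=8
SUB R4, 1 → R4=5-1=4
CMP R4, 3  (cmp 4,3)
JGT body: taken
LOAD R6, [R3] → R6=M[8]=1
ADD R6, 16 → R6=1+16=17
ADD R6, 12 → R6=17+12=29
LOAD R6, [R3] → R6=M[8]=1
XOR R6, 4 → R6=1^4=5
ADD R3, 4 → R3=8+4=12
SUB R4, 1 → R4=4-1=3
CMP R4, 3  (cmp 3,3)
JGT body: not taken
ADD R6, 7 → R6=5+7=12
STORE R6, [0] → M[0]=12
halt.

12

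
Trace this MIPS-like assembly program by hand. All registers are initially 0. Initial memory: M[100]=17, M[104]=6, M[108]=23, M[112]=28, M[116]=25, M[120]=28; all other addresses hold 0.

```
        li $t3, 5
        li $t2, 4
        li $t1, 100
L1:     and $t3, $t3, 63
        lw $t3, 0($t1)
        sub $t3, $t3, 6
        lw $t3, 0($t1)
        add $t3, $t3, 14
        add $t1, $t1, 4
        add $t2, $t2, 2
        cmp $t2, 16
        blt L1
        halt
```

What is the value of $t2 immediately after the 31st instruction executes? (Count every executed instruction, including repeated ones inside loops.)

after li $t3, 5: $t3=5
after li $t2, 4: $t2=4
after li $t1, 100: $t1=100
after and $t3, $t3, 63: $t3=5&63=5
after lw $t3, 0($t1): $t3=M[100]=17
after sub $t3, $t3, 6: $t3=17-6=11
after lw $t3, 0($t1): $t3=M[100]=17
after add $t3, $t3, 14: $t3=17+14=31
after add $t1, $t1, 4: $t1=100+4=104
after add $t2, $t2, 2: $t2=4+2=6
cmp $t2, 16  (cmp 6,16)
blt L1: taken
after and $t3, $t3, 63: $t3=31&63=31
after lw $t3, 0($t1): $t3=M[104]=6
after sub $t3, $t3, 6: $t3=6-6=0
after lw $t3, 0($t1): $t3=M[104]=6
after add $t3, $t3, 14: $t3=6+14=20
after add $t1, $t1, 4: $t1=104+4=108
after add $t2, $t2, 2: $t2=6+2=8
cmp $t2, 16  (cmp 8,16)
blt L1: taken
after and $t3, $t3, 63: $t3=20&63=20
after lw $t3, 0($t1): $t3=M[108]=23
after sub $t3, $t3, 6: $t3=23-6=17
after lw $t3, 0($t1): $t3=M[108]=23
after add $t3, $t3, 14: $t3=23+14=37
after add $t1, $t1, 4: $t1=108+4=112
after add $t2, $t2, 2: $t2=8+2=10
cmp $t2, 16  (cmp 10,16)
blt L1: taken
after and $t3, $t3, 63: $t3=37&63=37
After step 31: $t2 = 10.

10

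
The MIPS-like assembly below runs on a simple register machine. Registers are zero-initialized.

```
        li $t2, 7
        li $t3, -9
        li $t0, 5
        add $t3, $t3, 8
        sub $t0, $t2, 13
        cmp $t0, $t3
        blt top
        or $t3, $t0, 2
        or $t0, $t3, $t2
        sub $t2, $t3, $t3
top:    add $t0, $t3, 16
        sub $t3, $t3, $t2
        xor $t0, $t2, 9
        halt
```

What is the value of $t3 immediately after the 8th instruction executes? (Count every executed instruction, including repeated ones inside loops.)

-1

li $t2, 7 → $t2=7
li $t3, -9 → $t3=-9
li $t0, 5 → $t0=5
add $t3, $t3, 8 → $t3=(-9)+8=-1
sub $t0, $t2, 13 → $t0=7-13=-6
cmp $t0, $t3  (cmp -6,-1)
blt top: taken
add $t0, $t3, 16 → $t0=(-1)+16=15
After step 8: $t3 = -1.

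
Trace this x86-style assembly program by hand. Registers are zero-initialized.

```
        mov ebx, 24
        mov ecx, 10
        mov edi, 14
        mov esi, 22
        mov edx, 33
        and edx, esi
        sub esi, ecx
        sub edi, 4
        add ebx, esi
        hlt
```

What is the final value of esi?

ebx=24
ecx=10
edi=14
esi=22
edx=33
edx=33&22=0
esi=22-10=12
edi=14-4=10
ebx=24+12=36
halt.

12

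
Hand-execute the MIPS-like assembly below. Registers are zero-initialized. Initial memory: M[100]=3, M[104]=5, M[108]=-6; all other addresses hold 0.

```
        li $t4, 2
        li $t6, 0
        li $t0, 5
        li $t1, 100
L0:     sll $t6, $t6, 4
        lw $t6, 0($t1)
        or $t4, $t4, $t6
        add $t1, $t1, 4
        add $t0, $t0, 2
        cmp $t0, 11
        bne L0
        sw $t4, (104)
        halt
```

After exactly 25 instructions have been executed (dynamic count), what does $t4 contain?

$t4=2
$t6=0
$t0=5
$t1=100
$t6=0<<4=0
$t6=M[100]=3
$t4=2|3=3
$t1=100+4=104
$t0=5+2=7
cmp $t0, 11  (cmp 7,11)
bne L0: taken
$t6=3<<4=48
$t6=M[104]=5
$t4=3|5=7
$t1=104+4=108
$t0=7+2=9
cmp $t0, 11  (cmp 9,11)
bne L0: taken
$t6=5<<4=80
$t6=M[108]=-6
$t4=7|(-6)=-1
$t1=108+4=112
$t0=9+2=11
cmp $t0, 11  (cmp 11,11)
bne L0: not taken
After step 25: $t4 = -1.

-1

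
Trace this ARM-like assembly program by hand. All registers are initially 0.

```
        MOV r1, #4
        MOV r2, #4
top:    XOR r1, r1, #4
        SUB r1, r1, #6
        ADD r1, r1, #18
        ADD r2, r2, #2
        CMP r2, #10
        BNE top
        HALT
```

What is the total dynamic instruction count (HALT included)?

r1=4
r2=4
r1=4^4=0
r1=0-6=-6
r1=(-6)+18=12
r2=4+2=6
CMP r2, #10  (cmp 6,10)
BNE top: taken
r1=12^4=8
r1=8-6=2
r1=2+18=20
r2=6+2=8
CMP r2, #10  (cmp 8,10)
BNE top: taken
r1=20^4=16
r1=16-6=10
r1=10+18=28
r2=8+2=10
CMP r2, #10  (cmp 10,10)
BNE top: not taken
halt.
Total executed instructions: 21.

21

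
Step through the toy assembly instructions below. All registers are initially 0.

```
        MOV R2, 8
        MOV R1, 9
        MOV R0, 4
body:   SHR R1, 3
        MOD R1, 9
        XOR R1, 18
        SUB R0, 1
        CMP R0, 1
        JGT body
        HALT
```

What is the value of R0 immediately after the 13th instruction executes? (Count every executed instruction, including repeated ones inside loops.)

2

R2=8
R1=9
R0=4
R1=9>>3=1
R1=1%9=1
R1=1^18=19
R0=4-1=3
CMP R0, 1  (cmp 3,1)
JGT body: taken
R1=19>>3=2
R1=2%9=2
R1=2^18=16
R0=3-1=2
After step 13: R0 = 2.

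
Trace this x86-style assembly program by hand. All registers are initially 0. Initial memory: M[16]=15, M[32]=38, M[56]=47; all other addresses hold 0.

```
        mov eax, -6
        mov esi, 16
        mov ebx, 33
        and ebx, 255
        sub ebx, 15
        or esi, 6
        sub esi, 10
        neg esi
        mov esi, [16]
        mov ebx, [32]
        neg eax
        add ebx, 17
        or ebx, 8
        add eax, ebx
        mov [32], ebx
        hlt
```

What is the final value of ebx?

after mov eax, -6: eax=-6
after mov esi, 16: esi=16
after mov ebx, 33: ebx=33
after and ebx, 255: ebx=33&255=33
after sub ebx, 15: ebx=33-15=18
after or esi, 6: esi=16|6=22
after sub esi, 10: esi=22-10=12
after neg esi: esi=-(12)=-12
after mov esi, [16]: esi=M[16]=15
after mov ebx, [32]: ebx=M[32]=38
after neg eax: eax=-(-6)=6
after add ebx, 17: ebx=38+17=55
after or ebx, 8: ebx=55|8=63
after add eax, ebx: eax=6+63=69
mov [32], ebx → M[32]=63
halt.

63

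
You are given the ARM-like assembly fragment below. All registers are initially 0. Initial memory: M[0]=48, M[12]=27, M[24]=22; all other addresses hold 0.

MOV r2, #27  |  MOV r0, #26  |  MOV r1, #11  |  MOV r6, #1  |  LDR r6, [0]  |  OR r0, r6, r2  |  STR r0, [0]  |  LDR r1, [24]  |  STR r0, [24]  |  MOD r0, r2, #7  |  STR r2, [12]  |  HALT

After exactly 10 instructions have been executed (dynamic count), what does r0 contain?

MOV r2, #27 → r2=27
MOV r0, #26 → r0=26
MOV r1, #11 → r1=11
MOV r6, #1 → r6=1
LDR r6, [0] → r6=M[0]=48
OR r0, r6, r2 → r0=48|27=59
STR r0, [0] → M[0]=59
LDR r1, [24] → r1=M[24]=22
STR r0, [24] → M[24]=59
MOD r0, r2, #7 → r0=27%7=6
After step 10: r0 = 6.

6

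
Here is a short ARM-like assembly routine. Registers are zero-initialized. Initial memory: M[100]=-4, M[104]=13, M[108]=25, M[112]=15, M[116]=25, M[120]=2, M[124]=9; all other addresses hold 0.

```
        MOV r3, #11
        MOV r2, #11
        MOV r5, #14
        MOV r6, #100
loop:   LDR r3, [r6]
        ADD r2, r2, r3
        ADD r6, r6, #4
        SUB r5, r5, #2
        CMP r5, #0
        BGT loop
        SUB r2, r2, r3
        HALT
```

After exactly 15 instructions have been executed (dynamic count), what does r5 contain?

after MOV r3, #11: r3=11
after MOV r2, #11: r2=11
after MOV r5, #14: r5=14
after MOV r6, #100: r6=100
after LDR r3, [r6]: r3=M[100]=-4
after ADD r2, r2, r3: r2=11+(-4)=7
after ADD r6, r6, #4: r6=100+4=104
after SUB r5, r5, #2: r5=14-2=12
CMP r5, #0  (cmp 12,0)
BGT loop: taken
after LDR r3, [r6]: r3=M[104]=13
after ADD r2, r2, r3: r2=7+13=20
after ADD r6, r6, #4: r6=104+4=108
after SUB r5, r5, #2: r5=12-2=10
CMP r5, #0  (cmp 10,0)
After step 15: r5 = 10.

10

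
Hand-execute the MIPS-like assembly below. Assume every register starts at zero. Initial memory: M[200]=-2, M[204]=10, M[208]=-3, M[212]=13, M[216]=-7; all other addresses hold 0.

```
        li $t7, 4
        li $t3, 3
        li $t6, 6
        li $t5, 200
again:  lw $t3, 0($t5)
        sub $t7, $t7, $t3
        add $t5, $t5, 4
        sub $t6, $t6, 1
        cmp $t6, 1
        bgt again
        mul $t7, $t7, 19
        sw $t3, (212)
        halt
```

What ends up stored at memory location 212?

-7

after li $t7, 4: $t7=4
after li $t3, 3: $t3=3
after li $t6, 6: $t6=6
after li $t5, 200: $t5=200
after lw $t3, 0($t5): $t3=M[200]=-2
after sub $t7, $t7, $t3: $t7=4-(-2)=6
after add $t5, $t5, 4: $t5=200+4=204
after sub $t6, $t6, 1: $t6=6-1=5
cmp $t6, 1  (cmp 5,1)
bgt again: taken
after lw $t3, 0($t5): $t3=M[204]=10
after sub $t7, $t7, $t3: $t7=6-10=-4
after add $t5, $t5, 4: $t5=204+4=208
after sub $t6, $t6, 1: $t6=5-1=4
cmp $t6, 1  (cmp 4,1)
bgt again: taken
after lw $t3, 0($t5): $t3=M[208]=-3
after sub $t7, $t7, $t3: $t7=(-4)-(-3)=-1
after add $t5, $t5, 4: $t5=208+4=212
after sub $t6, $t6, 1: $t6=4-1=3
cmp $t6, 1  (cmp 3,1)
bgt again: taken
after lw $t3, 0($t5): $t3=M[212]=13
after sub $t7, $t7, $t3: $t7=(-1)-13=-14
after add $t5, $t5, 4: $t5=212+4=216
after sub $t6, $t6, 1: $t6=3-1=2
cmp $t6, 1  (cmp 2,1)
bgt again: taken
after lw $t3, 0($t5): $t3=M[216]=-7
after sub $t7, $t7, $t3: $t7=(-14)-(-7)=-7
after add $t5, $t5, 4: $t5=216+4=220
after sub $t6, $t6, 1: $t6=2-1=1
cmp $t6, 1  (cmp 1,1)
bgt again: not taken
after mul $t7, $t7, 19: $t7=(-7)*19=-133
sw $t3, (212) → M[212]=-7
halt.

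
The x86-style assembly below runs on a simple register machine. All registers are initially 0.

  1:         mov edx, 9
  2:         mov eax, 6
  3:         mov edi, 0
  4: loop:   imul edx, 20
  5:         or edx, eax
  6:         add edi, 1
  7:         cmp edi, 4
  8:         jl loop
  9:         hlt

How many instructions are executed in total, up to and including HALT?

24

mov edx, 9 → edx=9
mov eax, 6 → eax=6
mov edi, 0 → edi=0
imul edx, 20 → edx=9*20=180
or edx, eax → edx=180|6=182
add edi, 1 → edi=0+1=1
cmp edi, 4  (cmp 1,4)
jl loop: taken
imul edx, 20 → edx=182*20=3640
or edx, eax → edx=3640|6=3646
add edi, 1 → edi=1+1=2
cmp edi, 4  (cmp 2,4)
jl loop: taken
imul edx, 20 → edx=3646*20=72920
or edx, eax → edx=72920|6=72926
add edi, 1 → edi=2+1=3
cmp edi, 4  (cmp 3,4)
jl loop: taken
imul edx, 20 → edx=72926*20=1458520
or edx, eax → edx=1458520|6=1458526
add edi, 1 → edi=3+1=4
cmp edi, 4  (cmp 4,4)
jl loop: not taken
halt.
Total executed instructions: 24.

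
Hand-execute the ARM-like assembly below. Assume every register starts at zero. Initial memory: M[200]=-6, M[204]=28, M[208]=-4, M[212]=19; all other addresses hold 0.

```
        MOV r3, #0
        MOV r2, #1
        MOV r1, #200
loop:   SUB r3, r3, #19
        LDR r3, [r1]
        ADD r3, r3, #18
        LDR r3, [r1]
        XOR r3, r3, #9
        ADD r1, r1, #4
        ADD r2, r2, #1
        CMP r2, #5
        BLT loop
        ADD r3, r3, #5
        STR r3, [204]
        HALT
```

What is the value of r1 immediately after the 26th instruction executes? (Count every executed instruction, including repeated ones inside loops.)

after MOV r3, #0: r3=0
after MOV r2, #1: r2=1
after MOV r1, #200: r1=200
after SUB r3, r3, #19: r3=0-19=-19
after LDR r3, [r1]: r3=M[200]=-6
after ADD r3, r3, #18: r3=(-6)+18=12
after LDR r3, [r1]: r3=M[200]=-6
after XOR r3, r3, #9: r3=(-6)^9=-13
after ADD r1, r1, #4: r1=200+4=204
after ADD r2, r2, #1: r2=1+1=2
CMP r2, #5  (cmp 2,5)
BLT loop: taken
after SUB r3, r3, #19: r3=(-13)-19=-32
after LDR r3, [r1]: r3=M[204]=28
after ADD r3, r3, #18: r3=28+18=46
after LDR r3, [r1]: r3=M[204]=28
after XOR r3, r3, #9: r3=28^9=21
after ADD r1, r1, #4: r1=204+4=208
after ADD r2, r2, #1: r2=2+1=3
CMP r2, #5  (cmp 3,5)
BLT loop: taken
after SUB r3, r3, #19: r3=21-19=2
after LDR r3, [r1]: r3=M[208]=-4
after ADD r3, r3, #18: r3=(-4)+18=14
after LDR r3, [r1]: r3=M[208]=-4
after XOR r3, r3, #9: r3=(-4)^9=-11
After step 26: r1 = 208.

208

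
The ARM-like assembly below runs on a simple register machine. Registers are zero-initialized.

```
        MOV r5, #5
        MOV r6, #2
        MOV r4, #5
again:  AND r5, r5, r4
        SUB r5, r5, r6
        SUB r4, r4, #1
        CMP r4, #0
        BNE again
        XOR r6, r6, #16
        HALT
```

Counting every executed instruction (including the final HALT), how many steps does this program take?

30

MOV r5, #5 → r5=5
MOV r6, #2 → r6=2
MOV r4, #5 → r4=5
AND r5, r5, r4 → r5=5&5=5
SUB r5, r5, r6 → r5=5-2=3
SUB r4, r4, #1 → r4=5-1=4
CMP r4, #0  (cmp 4,0)
BNE again: taken
AND r5, r5, r4 → r5=3&4=0
SUB r5, r5, r6 → r5=0-2=-2
SUB r4, r4, #1 → r4=4-1=3
CMP r4, #0  (cmp 3,0)
BNE again: taken
AND r5, r5, r4 → r5=(-2)&3=2
SUB r5, r5, r6 → r5=2-2=0
SUB r4, r4, #1 → r4=3-1=2
CMP r4, #0  (cmp 2,0)
BNE again: taken
AND r5, r5, r4 → r5=0&2=0
SUB r5, r5, r6 → r5=0-2=-2
SUB r4, r4, #1 → r4=2-1=1
CMP r4, #0  (cmp 1,0)
BNE again: taken
AND r5, r5, r4 → r5=(-2)&1=0
SUB r5, r5, r6 → r5=0-2=-2
SUB r4, r4, #1 → r4=1-1=0
CMP r4, #0  (cmp 0,0)
BNE again: not taken
XOR r6, r6, #16 → r6=2^16=18
halt.
Total executed instructions: 30.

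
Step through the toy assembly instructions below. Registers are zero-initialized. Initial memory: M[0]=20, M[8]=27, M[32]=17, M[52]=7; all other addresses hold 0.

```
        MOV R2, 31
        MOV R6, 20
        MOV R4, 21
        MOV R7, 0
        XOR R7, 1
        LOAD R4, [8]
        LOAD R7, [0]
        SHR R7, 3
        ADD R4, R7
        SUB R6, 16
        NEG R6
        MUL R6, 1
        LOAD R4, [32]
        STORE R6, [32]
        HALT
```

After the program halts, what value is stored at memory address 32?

-4

MOV R2, 31 → R2=31
MOV R6, 20 → R6=20
MOV R4, 21 → R4=21
MOV R7, 0 → R7=0
XOR R7, 1 → R7=0^1=1
LOAD R4, [8] → R4=M[8]=27
LOAD R7, [0] → R7=M[0]=20
SHR R7, 3 → R7=20>>3=2
ADD R4, R7 → R4=27+2=29
SUB R6, 16 → R6=20-16=4
NEG R6 → R6=-(4)=-4
MUL R6, 1 → R6=(-4)*1=-4
LOAD R4, [32] → R4=M[32]=17
STORE R6, [32] → M[32]=-4
halt.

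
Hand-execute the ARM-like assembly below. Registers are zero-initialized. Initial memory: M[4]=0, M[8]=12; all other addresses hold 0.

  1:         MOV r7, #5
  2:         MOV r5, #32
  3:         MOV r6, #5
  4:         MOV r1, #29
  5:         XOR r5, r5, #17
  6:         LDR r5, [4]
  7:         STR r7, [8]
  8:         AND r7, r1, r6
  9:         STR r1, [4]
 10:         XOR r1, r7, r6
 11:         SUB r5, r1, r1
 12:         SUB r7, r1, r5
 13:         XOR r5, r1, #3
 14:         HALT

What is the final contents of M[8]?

r7=5
r5=32
r6=5
r1=29
r5=32^17=49
r5=M[4]=0
STR r7, [8] → M[8]=5
r7=29&5=5
STR r1, [4] → M[4]=29
r1=5^5=0
r5=0-0=0
r7=0-0=0
r5=0^3=3
halt.

5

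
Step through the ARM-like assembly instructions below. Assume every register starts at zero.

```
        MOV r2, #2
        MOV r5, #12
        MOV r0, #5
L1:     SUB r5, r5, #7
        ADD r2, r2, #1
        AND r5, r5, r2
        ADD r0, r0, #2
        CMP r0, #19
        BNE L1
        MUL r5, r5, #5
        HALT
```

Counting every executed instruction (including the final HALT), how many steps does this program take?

after MOV r2, #2: r2=2
after MOV r5, #12: r5=12
after MOV r0, #5: r0=5
after SUB r5, r5, #7: r5=12-7=5
after ADD r2, r2, #1: r2=2+1=3
after AND r5, r5, r2: r5=5&3=1
after ADD r0, r0, #2: r0=5+2=7
CMP r0, #19  (cmp 7,19)
BNE L1: taken
after SUB r5, r5, #7: r5=1-7=-6
after ADD r2, r2, #1: r2=3+1=4
after AND r5, r5, r2: r5=(-6)&4=0
after ADD r0, r0, #2: r0=7+2=9
CMP r0, #19  (cmp 9,19)
BNE L1: taken
after SUB r5, r5, #7: r5=0-7=-7
after ADD r2, r2, #1: r2=4+1=5
after AND r5, r5, r2: r5=(-7)&5=1
after ADD r0, r0, #2: r0=9+2=11
CMP r0, #19  (cmp 11,19)
BNE L1: taken
after SUB r5, r5, #7: r5=1-7=-6
after ADD r2, r2, #1: r2=5+1=6
after AND r5, r5, r2: r5=(-6)&6=2
after ADD r0, r0, #2: r0=11+2=13
CMP r0, #19  (cmp 13,19)
BNE L1: taken
after SUB r5, r5, #7: r5=2-7=-5
after ADD r2, r2, #1: r2=6+1=7
after AND r5, r5, r2: r5=(-5)&7=3
after ADD r0, r0, #2: r0=13+2=15
CMP r0, #19  (cmp 15,19)
BNE L1: taken
after SUB r5, r5, #7: r5=3-7=-4
after ADD r2, r2, #1: r2=7+1=8
after AND r5, r5, r2: r5=(-4)&8=8
after ADD r0, r0, #2: r0=15+2=17
CMP r0, #19  (cmp 17,19)
BNE L1: taken
after SUB r5, r5, #7: r5=8-7=1
after ADD r2, r2, #1: r2=8+1=9
after AND r5, r5, r2: r5=1&9=1
after ADD r0, r0, #2: r0=17+2=19
CMP r0, #19  (cmp 19,19)
BNE L1: not taken
after MUL r5, r5, #5: r5=1*5=5
halt.
Total executed instructions: 47.

47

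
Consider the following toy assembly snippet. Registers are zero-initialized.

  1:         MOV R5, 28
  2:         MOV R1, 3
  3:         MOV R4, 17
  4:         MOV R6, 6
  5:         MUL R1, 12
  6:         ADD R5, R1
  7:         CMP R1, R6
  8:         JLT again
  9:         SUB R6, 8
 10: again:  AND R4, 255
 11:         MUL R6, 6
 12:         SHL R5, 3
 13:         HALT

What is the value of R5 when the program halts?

R5=28
R1=3
R4=17
R6=6
R1=3*12=36
R5=28+36=64
CMP R1, R6  (cmp 36,6)
JLT again: not taken
R6=6-8=-2
R4=17&255=17
R6=(-2)*6=-12
R5=64<<3=512
halt.

512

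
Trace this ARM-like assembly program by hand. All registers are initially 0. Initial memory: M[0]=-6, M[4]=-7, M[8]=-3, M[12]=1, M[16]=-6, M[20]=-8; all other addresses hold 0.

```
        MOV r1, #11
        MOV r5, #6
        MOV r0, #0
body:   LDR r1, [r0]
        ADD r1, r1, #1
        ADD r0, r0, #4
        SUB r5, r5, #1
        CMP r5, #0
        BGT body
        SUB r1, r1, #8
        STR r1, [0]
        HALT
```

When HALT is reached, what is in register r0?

r1=11
r5=6
r0=0
r1=M[0]=-6
r1=(-6)+1=-5
r0=0+4=4
r5=6-1=5
CMP r5, #0  (cmp 5,0)
BGT body: taken
r1=M[4]=-7
r1=(-7)+1=-6
r0=4+4=8
r5=5-1=4
CMP r5, #0  (cmp 4,0)
BGT body: taken
r1=M[8]=-3
r1=(-3)+1=-2
r0=8+4=12
r5=4-1=3
CMP r5, #0  (cmp 3,0)
BGT body: taken
r1=M[12]=1
r1=1+1=2
r0=12+4=16
r5=3-1=2
CMP r5, #0  (cmp 2,0)
BGT body: taken
r1=M[16]=-6
r1=(-6)+1=-5
r0=16+4=20
r5=2-1=1
CMP r5, #0  (cmp 1,0)
BGT body: taken
r1=M[20]=-8
r1=(-8)+1=-7
r0=20+4=24
r5=1-1=0
CMP r5, #0  (cmp 0,0)
BGT body: not taken
r1=(-7)-8=-15
STR r1, [0] → M[0]=-15
halt.

24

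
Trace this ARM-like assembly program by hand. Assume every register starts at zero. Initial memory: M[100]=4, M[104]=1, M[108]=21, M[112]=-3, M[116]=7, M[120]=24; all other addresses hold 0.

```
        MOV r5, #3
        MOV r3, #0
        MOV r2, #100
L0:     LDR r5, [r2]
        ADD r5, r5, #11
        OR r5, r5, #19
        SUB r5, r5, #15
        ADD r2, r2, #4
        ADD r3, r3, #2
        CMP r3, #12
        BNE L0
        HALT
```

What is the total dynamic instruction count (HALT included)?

MOV r5, #3 → r5=3
MOV r3, #0 → r3=0
MOV r2, #100 → r2=100
LDR r5, [r2] → r5=M[100]=4
ADD r5, r5, #11 → r5=4+11=15
OR r5, r5, #19 → r5=15|19=31
SUB r5, r5, #15 → r5=31-15=16
ADD r2, r2, #4 → r2=100+4=104
ADD r3, r3, #2 → r3=0+2=2
CMP r3, #12  (cmp 2,12)
BNE L0: taken
LDR r5, [r2] → r5=M[104]=1
ADD r5, r5, #11 → r5=1+11=12
OR r5, r5, #19 → r5=12|19=31
SUB r5, r5, #15 → r5=31-15=16
ADD r2, r2, #4 → r2=104+4=108
ADD r3, r3, #2 → r3=2+2=4
CMP r3, #12  (cmp 4,12)
BNE L0: taken
LDR r5, [r2] → r5=M[108]=21
ADD r5, r5, #11 → r5=21+11=32
OR r5, r5, #19 → r5=32|19=51
SUB r5, r5, #15 → r5=51-15=36
ADD r2, r2, #4 → r2=108+4=112
ADD r3, r3, #2 → r3=4+2=6
CMP r3, #12  (cmp 6,12)
BNE L0: taken
LDR r5, [r2] → r5=M[112]=-3
ADD r5, r5, #11 → r5=(-3)+11=8
OR r5, r5, #19 → r5=8|19=27
SUB r5, r5, #15 → r5=27-15=12
ADD r2, r2, #4 → r2=112+4=116
ADD r3, r3, #2 → r3=6+2=8
CMP r3, #12  (cmp 8,12)
BNE L0: taken
LDR r5, [r2] → r5=M[116]=7
ADD r5, r5, #11 → r5=7+11=18
OR r5, r5, #19 → r5=18|19=19
SUB r5, r5, #15 → r5=19-15=4
ADD r2, r2, #4 → r2=116+4=120
ADD r3, r3, #2 → r3=8+2=10
CMP r3, #12  (cmp 10,12)
BNE L0: taken
LDR r5, [r2] → r5=M[120]=24
ADD r5, r5, #11 → r5=24+11=35
OR r5, r5, #19 → r5=35|19=51
SUB r5, r5, #15 → r5=51-15=36
ADD r2, r2, #4 → r2=120+4=124
ADD r3, r3, #2 → r3=10+2=12
CMP r3, #12  (cmp 12,12)
BNE L0: not taken
halt.
Total executed instructions: 52.

52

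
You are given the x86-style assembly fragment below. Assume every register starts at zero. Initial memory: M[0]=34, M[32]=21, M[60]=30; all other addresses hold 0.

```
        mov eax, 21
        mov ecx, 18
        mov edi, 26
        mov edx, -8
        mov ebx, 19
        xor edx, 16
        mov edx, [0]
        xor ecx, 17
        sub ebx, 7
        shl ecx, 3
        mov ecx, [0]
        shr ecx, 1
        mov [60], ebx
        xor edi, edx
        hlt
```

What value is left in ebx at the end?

12

after mov eax, 21: eax=21
after mov ecx, 18: ecx=18
after mov edi, 26: edi=26
after mov edx, -8: edx=-8
after mov ebx, 19: ebx=19
after xor edx, 16: edx=(-8)^16=-24
after mov edx, [0]: edx=M[0]=34
after xor ecx, 17: ecx=18^17=3
after sub ebx, 7: ebx=19-7=12
after shl ecx, 3: ecx=3<<3=24
after mov ecx, [0]: ecx=M[0]=34
after shr ecx, 1: ecx=34>>1=17
mov [60], ebx → M[60]=12
after xor edi, edx: edi=26^34=56
halt.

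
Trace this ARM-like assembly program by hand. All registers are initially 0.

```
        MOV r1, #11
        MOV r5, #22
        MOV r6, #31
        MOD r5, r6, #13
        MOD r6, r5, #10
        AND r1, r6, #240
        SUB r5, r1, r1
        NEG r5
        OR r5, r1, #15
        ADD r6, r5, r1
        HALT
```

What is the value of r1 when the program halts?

MOV r1, #11 → r1=11
MOV r5, #22 → r5=22
MOV r6, #31 → r6=31
MOD r5, r6, #13 → r5=31%13=5
MOD r6, r5, #10 → r6=5%10=5
AND r1, r6, #240 → r1=5&240=0
SUB r5, r1, r1 → r5=0-0=0
NEG r5 → r5=-(0)=0
OR r5, r1, #15 → r5=0|15=15
ADD r6, r5, r1 → r6=15+0=15
halt.

0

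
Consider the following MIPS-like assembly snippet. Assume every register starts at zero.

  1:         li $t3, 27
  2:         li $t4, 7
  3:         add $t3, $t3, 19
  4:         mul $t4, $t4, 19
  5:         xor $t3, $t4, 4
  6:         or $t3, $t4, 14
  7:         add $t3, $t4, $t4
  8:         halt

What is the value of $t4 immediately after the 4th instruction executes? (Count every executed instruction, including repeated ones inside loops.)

$t3=27
$t4=7
$t3=27+19=46
$t4=7*19=133
After step 4: $t4 = 133.

133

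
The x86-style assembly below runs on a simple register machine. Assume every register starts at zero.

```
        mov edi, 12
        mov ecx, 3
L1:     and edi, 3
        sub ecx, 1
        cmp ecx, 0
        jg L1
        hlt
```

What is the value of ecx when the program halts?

edi=12
ecx=3
edi=12&3=0
ecx=3-1=2
cmp ecx, 0  (cmp 2,0)
jg L1: taken
edi=0&3=0
ecx=2-1=1
cmp ecx, 0  (cmp 1,0)
jg L1: taken
edi=0&3=0
ecx=1-1=0
cmp ecx, 0  (cmp 0,0)
jg L1: not taken
halt.

0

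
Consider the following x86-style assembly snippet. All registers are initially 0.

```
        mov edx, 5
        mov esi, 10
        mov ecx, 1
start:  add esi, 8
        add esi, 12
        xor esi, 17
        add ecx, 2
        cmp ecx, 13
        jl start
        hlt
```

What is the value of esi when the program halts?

162

edx=5
esi=10
ecx=1
esi=10+8=18
esi=18+12=30
esi=30^17=15
ecx=1+2=3
cmp ecx, 13  (cmp 3,13)
jl start: taken
esi=15+8=23
esi=23+12=35
esi=35^17=50
ecx=3+2=5
cmp ecx, 13  (cmp 5,13)
jl start: taken
esi=50+8=58
esi=58+12=70
esi=70^17=87
ecx=5+2=7
cmp ecx, 13  (cmp 7,13)
jl start: taken
esi=87+8=95
esi=95+12=107
esi=107^17=122
ecx=7+2=9
cmp ecx, 13  (cmp 9,13)
jl start: taken
esi=122+8=130
esi=130+12=142
esi=142^17=159
ecx=9+2=11
cmp ecx, 13  (cmp 11,13)
jl start: taken
esi=159+8=167
esi=167+12=179
esi=179^17=162
ecx=11+2=13
cmp ecx, 13  (cmp 13,13)
jl start: not taken
halt.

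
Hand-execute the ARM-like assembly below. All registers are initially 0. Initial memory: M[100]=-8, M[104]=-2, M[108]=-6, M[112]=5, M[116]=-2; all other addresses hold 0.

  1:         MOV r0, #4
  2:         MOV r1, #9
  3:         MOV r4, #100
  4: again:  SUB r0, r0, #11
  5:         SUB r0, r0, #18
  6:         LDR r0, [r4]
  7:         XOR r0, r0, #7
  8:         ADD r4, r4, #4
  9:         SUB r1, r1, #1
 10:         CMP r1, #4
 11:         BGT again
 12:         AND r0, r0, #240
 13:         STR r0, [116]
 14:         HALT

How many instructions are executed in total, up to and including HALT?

46

r0=4
r1=9
r4=100
r0=4-11=-7
r0=(-7)-18=-25
r0=M[100]=-8
r0=(-8)^7=-1
r4=100+4=104
r1=9-1=8
CMP r1, #4  (cmp 8,4)
BGT again: taken
r0=(-1)-11=-12
r0=(-12)-18=-30
r0=M[104]=-2
r0=(-2)^7=-7
r4=104+4=108
r1=8-1=7
CMP r1, #4  (cmp 7,4)
BGT again: taken
r0=(-7)-11=-18
r0=(-18)-18=-36
r0=M[108]=-6
r0=(-6)^7=-3
r4=108+4=112
r1=7-1=6
CMP r1, #4  (cmp 6,4)
BGT again: taken
r0=(-3)-11=-14
r0=(-14)-18=-32
r0=M[112]=5
r0=5^7=2
r4=112+4=116
r1=6-1=5
CMP r1, #4  (cmp 5,4)
BGT again: taken
r0=2-11=-9
r0=(-9)-18=-27
r0=M[116]=-2
r0=(-2)^7=-7
r4=116+4=120
r1=5-1=4
CMP r1, #4  (cmp 4,4)
BGT again: not taken
r0=(-7)&240=240
STR r0, [116] → M[116]=240
halt.
Total executed instructions: 46.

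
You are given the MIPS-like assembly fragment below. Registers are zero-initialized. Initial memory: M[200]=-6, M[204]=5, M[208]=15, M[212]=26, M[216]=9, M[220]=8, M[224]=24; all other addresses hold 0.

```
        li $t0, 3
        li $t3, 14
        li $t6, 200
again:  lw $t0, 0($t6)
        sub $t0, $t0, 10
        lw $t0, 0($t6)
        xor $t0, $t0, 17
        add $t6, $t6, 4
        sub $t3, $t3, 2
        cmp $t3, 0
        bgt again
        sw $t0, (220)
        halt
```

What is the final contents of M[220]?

li $t0, 3 → $t0=3
li $t3, 14 → $t3=14
li $t6, 200 → $t6=200
lw $t0, 0($t6) → $t0=M[200]=-6
sub $t0, $t0, 10 → $t0=(-6)-10=-16
lw $t0, 0($t6) → $t0=M[200]=-6
xor $t0, $t0, 17 → $t0=(-6)^17=-21
add $t6, $t6, 4 → $t6=200+4=204
sub $t3, $t3, 2 → $t3=14-2=12
cmp $t3, 0  (cmp 12,0)
bgt again: taken
lw $t0, 0($t6) → $t0=M[204]=5
sub $t0, $t0, 10 → $t0=5-10=-5
lw $t0, 0($t6) → $t0=M[204]=5
xor $t0, $t0, 17 → $t0=5^17=20
add $t6, $t6, 4 → $t6=204+4=208
sub $t3, $t3, 2 → $t3=12-2=10
cmp $t3, 0  (cmp 10,0)
bgt again: taken
lw $t0, 0($t6) → $t0=M[208]=15
sub $t0, $t0, 10 → $t0=15-10=5
lw $t0, 0($t6) → $t0=M[208]=15
xor $t0, $t0, 17 → $t0=15^17=30
add $t6, $t6, 4 → $t6=208+4=212
sub $t3, $t3, 2 → $t3=10-2=8
cmp $t3, 0  (cmp 8,0)
bgt again: taken
lw $t0, 0($t6) → $t0=M[212]=26
sub $t0, $t0, 10 → $t0=26-10=16
lw $t0, 0($t6) → $t0=M[212]=26
xor $t0, $t0, 17 → $t0=26^17=11
add $t6, $t6, 4 → $t6=212+4=216
sub $t3, $t3, 2 → $t3=8-2=6
cmp $t3, 0  (cmp 6,0)
bgt again: taken
lw $t0, 0($t6) → $t0=M[216]=9
sub $t0, $t0, 10 → $t0=9-10=-1
lw $t0, 0($t6) → $t0=M[216]=9
xor $t0, $t0, 17 → $t0=9^17=24
add $t6, $t6, 4 → $t6=216+4=220
sub $t3, $t3, 2 → $t3=6-2=4
cmp $t3, 0  (cmp 4,0)
bgt again: taken
lw $t0, 0($t6) → $t0=M[220]=8
sub $t0, $t0, 10 → $t0=8-10=-2
lw $t0, 0($t6) → $t0=M[220]=8
xor $t0, $t0, 17 → $t0=8^17=25
add $t6, $t6, 4 → $t6=220+4=224
sub $t3, $t3, 2 → $t3=4-2=2
cmp $t3, 0  (cmp 2,0)
bgt again: taken
lw $t0, 0($t6) → $t0=M[224]=24
sub $t0, $t0, 10 → $t0=24-10=14
lw $t0, 0($t6) → $t0=M[224]=24
xor $t0, $t0, 17 → $t0=24^17=9
add $t6, $t6, 4 → $t6=224+4=228
sub $t3, $t3, 2 → $t3=2-2=0
cmp $t3, 0  (cmp 0,0)
bgt again: not taken
sw $t0, (220) → M[220]=9
halt.

9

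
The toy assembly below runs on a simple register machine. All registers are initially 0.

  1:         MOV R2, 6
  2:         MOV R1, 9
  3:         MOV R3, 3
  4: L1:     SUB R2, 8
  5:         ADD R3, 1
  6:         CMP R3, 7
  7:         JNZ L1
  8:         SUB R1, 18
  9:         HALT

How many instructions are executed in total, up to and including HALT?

21

R2=6
R1=9
R3=3
R2=6-8=-2
R3=3+1=4
CMP R3, 7  (cmp 4,7)
JNZ L1: taken
R2=(-2)-8=-10
R3=4+1=5
CMP R3, 7  (cmp 5,7)
JNZ L1: taken
R2=(-10)-8=-18
R3=5+1=6
CMP R3, 7  (cmp 6,7)
JNZ L1: taken
R2=(-18)-8=-26
R3=6+1=7
CMP R3, 7  (cmp 7,7)
JNZ L1: not taken
R1=9-18=-9
halt.
Total executed instructions: 21.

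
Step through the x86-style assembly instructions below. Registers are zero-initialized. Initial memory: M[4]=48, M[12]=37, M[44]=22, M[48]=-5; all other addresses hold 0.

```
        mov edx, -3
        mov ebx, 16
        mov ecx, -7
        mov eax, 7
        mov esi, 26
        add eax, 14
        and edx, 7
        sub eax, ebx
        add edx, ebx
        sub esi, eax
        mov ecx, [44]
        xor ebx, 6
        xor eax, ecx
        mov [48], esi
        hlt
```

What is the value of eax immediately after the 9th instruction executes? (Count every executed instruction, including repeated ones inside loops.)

5

after mov edx, -3: edx=-3
after mov ebx, 16: ebx=16
after mov ecx, -7: ecx=-7
after mov eax, 7: eax=7
after mov esi, 26: esi=26
after add eax, 14: eax=7+14=21
after and edx, 7: edx=(-3)&7=5
after sub eax, ebx: eax=21-16=5
after add edx, ebx: edx=5+16=21
After step 9: eax = 5.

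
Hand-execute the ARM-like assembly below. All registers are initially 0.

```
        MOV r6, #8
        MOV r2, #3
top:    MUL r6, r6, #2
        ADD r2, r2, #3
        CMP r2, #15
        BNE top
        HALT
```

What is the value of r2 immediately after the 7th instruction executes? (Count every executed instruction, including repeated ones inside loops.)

6

r6=8
r2=3
r6=8*2=16
r2=3+3=6
CMP r2, #15  (cmp 6,15)
BNE top: taken
r6=16*2=32
After step 7: r2 = 6.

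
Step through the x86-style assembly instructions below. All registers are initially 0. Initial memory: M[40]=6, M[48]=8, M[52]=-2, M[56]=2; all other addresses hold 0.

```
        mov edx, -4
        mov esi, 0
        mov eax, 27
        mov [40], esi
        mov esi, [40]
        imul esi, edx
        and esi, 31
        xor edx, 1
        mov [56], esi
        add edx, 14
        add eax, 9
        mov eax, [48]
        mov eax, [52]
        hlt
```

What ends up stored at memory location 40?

0

after mov edx, -4: edx=-4
after mov esi, 0: esi=0
after mov eax, 27: eax=27
mov [40], esi → M[40]=0
after mov esi, [40]: esi=M[40]=0
after imul esi, edx: esi=0*(-4)=0
after and esi, 31: esi=0&31=0
after xor edx, 1: edx=(-4)^1=-3
mov [56], esi → M[56]=0
after add edx, 14: edx=(-3)+14=11
after add eax, 9: eax=27+9=36
after mov eax, [48]: eax=M[48]=8
after mov eax, [52]: eax=M[52]=-2
halt.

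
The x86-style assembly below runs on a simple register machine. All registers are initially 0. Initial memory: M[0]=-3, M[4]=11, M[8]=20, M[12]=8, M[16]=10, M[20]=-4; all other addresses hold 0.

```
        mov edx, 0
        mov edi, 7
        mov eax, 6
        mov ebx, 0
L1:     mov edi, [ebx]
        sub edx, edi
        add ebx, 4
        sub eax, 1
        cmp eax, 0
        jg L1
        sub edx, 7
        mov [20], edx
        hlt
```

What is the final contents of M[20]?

after mov edx, 0: edx=0
after mov edi, 7: edi=7
after mov eax, 6: eax=6
after mov ebx, 0: ebx=0
after mov edi, [ebx]: edi=M[0]=-3
after sub edx, edi: edx=0-(-3)=3
after add ebx, 4: ebx=0+4=4
after sub eax, 1: eax=6-1=5
cmp eax, 0  (cmp 5,0)
jg L1: taken
after mov edi, [ebx]: edi=M[4]=11
after sub edx, edi: edx=3-11=-8
after add ebx, 4: ebx=4+4=8
after sub eax, 1: eax=5-1=4
cmp eax, 0  (cmp 4,0)
jg L1: taken
after mov edi, [ebx]: edi=M[8]=20
after sub edx, edi: edx=(-8)-20=-28
after add ebx, 4: ebx=8+4=12
after sub eax, 1: eax=4-1=3
cmp eax, 0  (cmp 3,0)
jg L1: taken
after mov edi, [ebx]: edi=M[12]=8
after sub edx, edi: edx=(-28)-8=-36
after add ebx, 4: ebx=12+4=16
after sub eax, 1: eax=3-1=2
cmp eax, 0  (cmp 2,0)
jg L1: taken
after mov edi, [ebx]: edi=M[16]=10
after sub edx, edi: edx=(-36)-10=-46
after add ebx, 4: ebx=16+4=20
after sub eax, 1: eax=2-1=1
cmp eax, 0  (cmp 1,0)
jg L1: taken
after mov edi, [ebx]: edi=M[20]=-4
after sub edx, edi: edx=(-46)-(-4)=-42
after add ebx, 4: ebx=20+4=24
after sub eax, 1: eax=1-1=0
cmp eax, 0  (cmp 0,0)
jg L1: not taken
after sub edx, 7: edx=(-42)-7=-49
mov [20], edx → M[20]=-49
halt.

-49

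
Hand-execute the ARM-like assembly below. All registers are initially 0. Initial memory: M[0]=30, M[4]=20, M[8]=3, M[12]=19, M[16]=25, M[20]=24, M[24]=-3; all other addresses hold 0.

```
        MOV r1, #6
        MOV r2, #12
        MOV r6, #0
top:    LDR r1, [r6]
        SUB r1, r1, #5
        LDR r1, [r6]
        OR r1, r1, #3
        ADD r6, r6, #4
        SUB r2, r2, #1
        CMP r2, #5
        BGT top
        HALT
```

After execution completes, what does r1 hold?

r1=6
r2=12
r6=0
r1=M[0]=30
r1=30-5=25
r1=M[0]=30
r1=30|3=31
r6=0+4=4
r2=12-1=11
CMP r2, #5  (cmp 11,5)
BGT top: taken
r1=M[4]=20
r1=20-5=15
r1=M[4]=20
r1=20|3=23
r6=4+4=8
r2=11-1=10
CMP r2, #5  (cmp 10,5)
BGT top: taken
r1=M[8]=3
r1=3-5=-2
r1=M[8]=3
r1=3|3=3
r6=8+4=12
r2=10-1=9
CMP r2, #5  (cmp 9,5)
BGT top: taken
r1=M[12]=19
r1=19-5=14
r1=M[12]=19
r1=19|3=19
r6=12+4=16
r2=9-1=8
CMP r2, #5  (cmp 8,5)
BGT top: taken
r1=M[16]=25
r1=25-5=20
r1=M[16]=25
r1=25|3=27
r6=16+4=20
r2=8-1=7
CMP r2, #5  (cmp 7,5)
BGT top: taken
r1=M[20]=24
r1=24-5=19
r1=M[20]=24
r1=24|3=27
r6=20+4=24
r2=7-1=6
CMP r2, #5  (cmp 6,5)
BGT top: taken
r1=M[24]=-3
r1=(-3)-5=-8
r1=M[24]=-3
r1=(-3)|3=-1
r6=24+4=28
r2=6-1=5
CMP r2, #5  (cmp 5,5)
BGT top: not taken
halt.

-1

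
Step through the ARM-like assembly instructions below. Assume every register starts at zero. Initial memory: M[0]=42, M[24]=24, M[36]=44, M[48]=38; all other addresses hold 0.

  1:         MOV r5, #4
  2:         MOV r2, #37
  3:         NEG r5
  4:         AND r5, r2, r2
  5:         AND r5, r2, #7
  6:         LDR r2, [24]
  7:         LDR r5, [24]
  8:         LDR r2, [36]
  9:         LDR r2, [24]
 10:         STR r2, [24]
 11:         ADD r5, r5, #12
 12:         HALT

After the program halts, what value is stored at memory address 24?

24

r5=4
r2=37
r5=-(4)=-4
r5=37&37=37
r5=37&7=5
r2=M[24]=24
r5=M[24]=24
r2=M[36]=44
r2=M[24]=24
STR r2, [24] → M[24]=24
r5=24+12=36
halt.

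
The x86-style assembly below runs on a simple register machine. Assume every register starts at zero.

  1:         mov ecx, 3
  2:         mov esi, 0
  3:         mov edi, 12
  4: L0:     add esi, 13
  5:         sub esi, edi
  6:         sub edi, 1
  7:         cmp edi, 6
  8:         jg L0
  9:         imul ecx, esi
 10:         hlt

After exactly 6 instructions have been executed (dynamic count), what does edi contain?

ecx=3
esi=0
edi=12
esi=0+13=13
esi=13-12=1
edi=12-1=11
After step 6: edi = 11.

11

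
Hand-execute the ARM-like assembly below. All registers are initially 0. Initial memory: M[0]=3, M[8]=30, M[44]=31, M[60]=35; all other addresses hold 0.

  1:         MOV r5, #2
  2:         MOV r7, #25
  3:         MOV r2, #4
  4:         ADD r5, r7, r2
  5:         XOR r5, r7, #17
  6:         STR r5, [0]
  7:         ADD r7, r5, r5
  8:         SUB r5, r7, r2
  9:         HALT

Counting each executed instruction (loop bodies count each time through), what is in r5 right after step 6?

8

r5=2
r7=25
r2=4
r5=25+4=29
r5=25^17=8
STR r5, [0] → M[0]=8
After step 6: r5 = 8.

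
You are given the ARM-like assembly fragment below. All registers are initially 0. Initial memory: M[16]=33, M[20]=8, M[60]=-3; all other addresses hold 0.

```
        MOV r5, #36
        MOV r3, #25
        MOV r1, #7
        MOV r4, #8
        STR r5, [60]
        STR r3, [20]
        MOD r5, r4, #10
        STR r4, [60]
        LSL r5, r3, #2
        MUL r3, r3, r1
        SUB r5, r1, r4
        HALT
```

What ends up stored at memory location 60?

MOV r5, #36 → r5=36
MOV r3, #25 → r3=25
MOV r1, #7 → r1=7
MOV r4, #8 → r4=8
STR r5, [60] → M[60]=36
STR r3, [20] → M[20]=25
MOD r5, r4, #10 → r5=8%10=8
STR r4, [60] → M[60]=8
LSL r5, r3, #2 → r5=25<<2=100
MUL r3, r3, r1 → r3=25*7=175
SUB r5, r1, r4 → r5=7-8=-1
halt.

8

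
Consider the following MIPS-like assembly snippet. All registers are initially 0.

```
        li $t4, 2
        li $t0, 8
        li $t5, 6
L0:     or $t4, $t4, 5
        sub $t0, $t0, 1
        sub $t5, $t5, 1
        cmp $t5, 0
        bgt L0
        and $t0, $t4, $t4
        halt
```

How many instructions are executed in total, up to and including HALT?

after li $t4, 2: $t4=2
after li $t0, 8: $t0=8
after li $t5, 6: $t5=6
after or $t4, $t4, 5: $t4=2|5=7
after sub $t0, $t0, 1: $t0=8-1=7
after sub $t5, $t5, 1: $t5=6-1=5
cmp $t5, 0  (cmp 5,0)
bgt L0: taken
after or $t4, $t4, 5: $t4=7|5=7
after sub $t0, $t0, 1: $t0=7-1=6
after sub $t5, $t5, 1: $t5=5-1=4
cmp $t5, 0  (cmp 4,0)
bgt L0: taken
after or $t4, $t4, 5: $t4=7|5=7
after sub $t0, $t0, 1: $t0=6-1=5
after sub $t5, $t5, 1: $t5=4-1=3
cmp $t5, 0  (cmp 3,0)
bgt L0: taken
after or $t4, $t4, 5: $t4=7|5=7
after sub $t0, $t0, 1: $t0=5-1=4
after sub $t5, $t5, 1: $t5=3-1=2
cmp $t5, 0  (cmp 2,0)
bgt L0: taken
after or $t4, $t4, 5: $t4=7|5=7
after sub $t0, $t0, 1: $t0=4-1=3
after sub $t5, $t5, 1: $t5=2-1=1
cmp $t5, 0  (cmp 1,0)
bgt L0: taken
after or $t4, $t4, 5: $t4=7|5=7
after sub $t0, $t0, 1: $t0=3-1=2
after sub $t5, $t5, 1: $t5=1-1=0
cmp $t5, 0  (cmp 0,0)
bgt L0: not taken
after and $t0, $t4, $t4: $t0=7&7=7
halt.
Total executed instructions: 35.

35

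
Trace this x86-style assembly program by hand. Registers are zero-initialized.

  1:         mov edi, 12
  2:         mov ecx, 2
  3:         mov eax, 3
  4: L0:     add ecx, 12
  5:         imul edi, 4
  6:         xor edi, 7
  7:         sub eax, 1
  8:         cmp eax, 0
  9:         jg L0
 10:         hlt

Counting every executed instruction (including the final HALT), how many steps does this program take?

22

edi=12
ecx=2
eax=3
ecx=2+12=14
edi=12*4=48
edi=48^7=55
eax=3-1=2
cmp eax, 0  (cmp 2,0)
jg L0: taken
ecx=14+12=26
edi=55*4=220
edi=220^7=219
eax=2-1=1
cmp eax, 0  (cmp 1,0)
jg L0: taken
ecx=26+12=38
edi=219*4=876
edi=876^7=875
eax=1-1=0
cmp eax, 0  (cmp 0,0)
jg L0: not taken
halt.
Total executed instructions: 22.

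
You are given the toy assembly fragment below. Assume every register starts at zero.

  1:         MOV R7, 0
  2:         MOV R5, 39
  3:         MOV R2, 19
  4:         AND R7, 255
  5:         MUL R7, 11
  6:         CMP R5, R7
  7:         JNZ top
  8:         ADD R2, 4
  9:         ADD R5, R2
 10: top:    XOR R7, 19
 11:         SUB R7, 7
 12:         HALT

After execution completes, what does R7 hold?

MOV R7, 0 → R7=0
MOV R5, 39 → R5=39
MOV R2, 19 → R2=19
AND R7, 255 → R7=0&255=0
MUL R7, 11 → R7=0*11=0
CMP R5, R7  (cmp 39,0)
JNZ top: taken
XOR R7, 19 → R7=0^19=19
SUB R7, 7 → R7=19-7=12
halt.

12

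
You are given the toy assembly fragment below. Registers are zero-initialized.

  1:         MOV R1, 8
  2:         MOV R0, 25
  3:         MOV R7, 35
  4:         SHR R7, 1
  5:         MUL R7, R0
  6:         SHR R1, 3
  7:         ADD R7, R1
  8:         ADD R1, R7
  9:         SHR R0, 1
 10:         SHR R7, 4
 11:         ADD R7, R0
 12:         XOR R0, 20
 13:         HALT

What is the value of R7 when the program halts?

after MOV R1, 8: R1=8
after MOV R0, 25: R0=25
after MOV R7, 35: R7=35
after SHR R7, 1: R7=35>>1=17
after MUL R7, R0: R7=17*25=425
after SHR R1, 3: R1=8>>3=1
after ADD R7, R1: R7=425+1=426
after ADD R1, R7: R1=1+426=427
after SHR R0, 1: R0=25>>1=12
after SHR R7, 4: R7=426>>4=26
after ADD R7, R0: R7=26+12=38
after XOR R0, 20: R0=12^20=24
halt.

38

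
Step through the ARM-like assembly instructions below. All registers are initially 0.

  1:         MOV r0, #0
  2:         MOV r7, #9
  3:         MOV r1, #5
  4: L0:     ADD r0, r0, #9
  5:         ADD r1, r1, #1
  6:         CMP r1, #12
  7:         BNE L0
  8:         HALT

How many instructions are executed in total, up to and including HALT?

MOV r0, #0 → r0=0
MOV r7, #9 → r7=9
MOV r1, #5 → r1=5
ADD r0, r0, #9 → r0=0+9=9
ADD r1, r1, #1 → r1=5+1=6
CMP r1, #12  (cmp 6,12)
BNE L0: taken
ADD r0, r0, #9 → r0=9+9=18
ADD r1, r1, #1 → r1=6+1=7
CMP r1, #12  (cmp 7,12)
BNE L0: taken
ADD r0, r0, #9 → r0=18+9=27
ADD r1, r1, #1 → r1=7+1=8
CMP r1, #12  (cmp 8,12)
BNE L0: taken
ADD r0, r0, #9 → r0=27+9=36
ADD r1, r1, #1 → r1=8+1=9
CMP r1, #12  (cmp 9,12)
BNE L0: taken
ADD r0, r0, #9 → r0=36+9=45
ADD r1, r1, #1 → r1=9+1=10
CMP r1, #12  (cmp 10,12)
BNE L0: taken
ADD r0, r0, #9 → r0=45+9=54
ADD r1, r1, #1 → r1=10+1=11
CMP r1, #12  (cmp 11,12)
BNE L0: taken
ADD r0, r0, #9 → r0=54+9=63
ADD r1, r1, #1 → r1=11+1=12
CMP r1, #12  (cmp 12,12)
BNE L0: not taken
halt.
Total executed instructions: 32.

32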